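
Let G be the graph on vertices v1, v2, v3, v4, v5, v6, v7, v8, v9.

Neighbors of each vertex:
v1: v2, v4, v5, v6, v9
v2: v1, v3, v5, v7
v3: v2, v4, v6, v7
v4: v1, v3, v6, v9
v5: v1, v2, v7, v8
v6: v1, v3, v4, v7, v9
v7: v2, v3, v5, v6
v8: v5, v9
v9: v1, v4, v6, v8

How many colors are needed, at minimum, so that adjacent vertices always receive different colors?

v1, v4, v6, v9 form a clique, so at least 4 colors are needed.
4 colors suffice: color R → {v2, v6, v8}; color B → {v1, v3}; color G → {v4, v7}; color Y → {v5, v9}. No two adjacent vertices share a color.

4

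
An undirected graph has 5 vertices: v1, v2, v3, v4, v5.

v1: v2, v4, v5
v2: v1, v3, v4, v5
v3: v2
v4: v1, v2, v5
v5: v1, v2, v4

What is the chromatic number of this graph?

v1, v2, v4, v5 are pairwise adjacent (a clique of size 4), so at least 4 colors are needed.
A valid assignment using 4 colors: v1=Y, v2=R, v3=B, v4=G, v5=B. Each edge has distinct colors on its endpoints.

4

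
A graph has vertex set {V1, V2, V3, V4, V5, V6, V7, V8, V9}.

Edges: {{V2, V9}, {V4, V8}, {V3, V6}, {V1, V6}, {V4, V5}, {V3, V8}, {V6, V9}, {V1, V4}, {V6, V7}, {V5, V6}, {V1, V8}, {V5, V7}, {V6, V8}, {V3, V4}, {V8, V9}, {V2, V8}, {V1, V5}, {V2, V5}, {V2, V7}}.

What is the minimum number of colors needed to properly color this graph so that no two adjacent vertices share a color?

V2, V5, V7 are pairwise adjacent, so at least 3 colors are needed.
3 colors suffice: V1=3, V2=2, V3=3, V4=2, V5=1, V6=2, V7=3, V8=1, V9=3. Each edge has distinct colors on its endpoints.

3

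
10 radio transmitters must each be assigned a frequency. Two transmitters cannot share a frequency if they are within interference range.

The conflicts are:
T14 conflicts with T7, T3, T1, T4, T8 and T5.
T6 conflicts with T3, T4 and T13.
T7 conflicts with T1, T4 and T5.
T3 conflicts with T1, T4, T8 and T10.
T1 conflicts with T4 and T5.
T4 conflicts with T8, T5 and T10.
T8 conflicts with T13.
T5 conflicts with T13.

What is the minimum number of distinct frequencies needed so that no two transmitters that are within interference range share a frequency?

5

T14, T7, T1, T4, T5 all conflict with each other, so at least 5 frequencies are needed.
5 frequencies suffice: frequency 1 → {T4, T13}; frequency 2 → {T14, T6, T10}; frequency 3 → {T3, T5}; frequency 4 → {T1, T8}; frequency 5 → {T7}. Every pair that conflicts lands in different frequencies.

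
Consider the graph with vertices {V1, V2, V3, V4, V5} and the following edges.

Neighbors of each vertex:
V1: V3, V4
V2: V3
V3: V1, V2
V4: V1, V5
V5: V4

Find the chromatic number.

V1 and V4 are adjacent, so at least 2 colors are needed.
2 colors suffice: color 1 → {V3, V4}; color 2 → {V1, V2, V5}. Each edge has distinct colors on its endpoints.

2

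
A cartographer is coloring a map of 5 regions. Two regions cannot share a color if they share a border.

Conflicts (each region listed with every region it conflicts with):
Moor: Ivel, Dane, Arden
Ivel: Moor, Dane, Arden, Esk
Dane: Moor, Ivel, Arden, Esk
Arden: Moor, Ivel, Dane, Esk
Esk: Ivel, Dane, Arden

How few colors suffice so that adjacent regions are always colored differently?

4

Ivel, Dane, Arden, Esk are mutually in conflict, so at least 4 colors are needed.
One proper 4-coloring: Moor=4, Ivel=2, Dane=1, Arden=3, Esk=4. Every pair that conflicts lands in different colors.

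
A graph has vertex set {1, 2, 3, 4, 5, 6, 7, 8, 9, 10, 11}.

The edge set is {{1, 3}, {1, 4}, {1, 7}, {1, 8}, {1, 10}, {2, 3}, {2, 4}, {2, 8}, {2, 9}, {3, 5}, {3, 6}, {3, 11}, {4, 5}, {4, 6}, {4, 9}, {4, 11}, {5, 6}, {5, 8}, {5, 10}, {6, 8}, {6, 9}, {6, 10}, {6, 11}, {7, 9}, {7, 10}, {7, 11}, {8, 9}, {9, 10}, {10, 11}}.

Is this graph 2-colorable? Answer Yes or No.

3, 6, 11 are pairwise adjacent, so at least 3 colors are needed.
So 2 colors are not enough.

No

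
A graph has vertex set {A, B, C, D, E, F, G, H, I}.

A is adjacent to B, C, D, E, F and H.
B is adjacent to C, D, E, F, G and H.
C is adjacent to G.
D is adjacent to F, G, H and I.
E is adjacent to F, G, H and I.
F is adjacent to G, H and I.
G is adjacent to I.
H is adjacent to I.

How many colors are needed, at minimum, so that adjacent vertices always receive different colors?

5

A, B, E, F, H are mutually adjacent (a clique of size 5), so at least 5 colors are needed.
One proper 5-coloring: A=3, B=1, C=2, D=4, E=4, F=2, G=3, H=5, I=1. Every edge joins two different colors.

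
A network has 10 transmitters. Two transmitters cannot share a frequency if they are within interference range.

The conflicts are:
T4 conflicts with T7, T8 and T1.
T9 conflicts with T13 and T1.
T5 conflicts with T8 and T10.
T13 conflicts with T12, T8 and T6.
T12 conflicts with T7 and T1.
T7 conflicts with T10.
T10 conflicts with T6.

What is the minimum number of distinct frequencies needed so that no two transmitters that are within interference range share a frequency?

The cycle T12-T1-T4-T8-T13-T12 has odd length 5, so it cannot be 2-colored; at least 3 frequencies are needed.
3 frequencies suffice: frequency 1 → {T4, T13, T10}; frequency 2 → {T7, T8, T1, T6}; frequency 3 → {T9, T5, T12}. Each listed conflict is separated.

3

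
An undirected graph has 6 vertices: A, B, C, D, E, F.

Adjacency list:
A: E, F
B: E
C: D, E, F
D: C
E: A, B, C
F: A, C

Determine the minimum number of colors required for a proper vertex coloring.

2

C and E are adjacent, so at least 2 colors are needed.
2 colors suffice: A=1, B=1, C=1, D=2, E=2, F=2. No two adjacent vertices share a color.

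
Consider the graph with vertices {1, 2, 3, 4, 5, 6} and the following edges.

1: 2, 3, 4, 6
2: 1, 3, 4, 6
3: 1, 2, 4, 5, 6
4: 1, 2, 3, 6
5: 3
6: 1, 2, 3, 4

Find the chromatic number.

1, 2, 3, 4, 6 are pairwise adjacent (a clique of size 5), so at least 5 colors are needed.
5 colors suffice: color red → {3}; color blue → {2, 5}; color green → {4}; color yellow → {6}; color purple → {1}. Every edge joins two different colors.

5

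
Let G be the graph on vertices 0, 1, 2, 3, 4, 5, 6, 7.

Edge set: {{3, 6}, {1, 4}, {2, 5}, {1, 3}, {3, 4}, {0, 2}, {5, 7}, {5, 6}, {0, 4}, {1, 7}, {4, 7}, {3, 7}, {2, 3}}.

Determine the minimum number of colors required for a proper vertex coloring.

1, 3, 4, 7 are mutually adjacent (a clique of size 4), so at least 4 colors are needed.
One proper 4-coloring: 0=red, 1=yellow, 2=blue, 3=red, 4=green, 5=red, 6=blue, 7=blue. Every edge joins two different colors.

4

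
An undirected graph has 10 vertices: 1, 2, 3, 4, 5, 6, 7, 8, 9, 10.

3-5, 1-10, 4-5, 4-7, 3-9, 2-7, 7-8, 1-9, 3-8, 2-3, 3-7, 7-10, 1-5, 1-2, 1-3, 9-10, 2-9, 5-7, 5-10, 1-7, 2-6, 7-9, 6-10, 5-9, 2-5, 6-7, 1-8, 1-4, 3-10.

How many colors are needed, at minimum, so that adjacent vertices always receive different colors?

1, 3, 5, 7, 9, 10 are pairwise adjacent (a clique of size 6), so at least 6 colors are needed.
A valid assignment using 6 colors: 1=b, 2=e, 3=d, 4=d, 5=c, 6=b, 7=a, 8=c, 9=f, 10=e. Each edge has distinct colors on its endpoints.

6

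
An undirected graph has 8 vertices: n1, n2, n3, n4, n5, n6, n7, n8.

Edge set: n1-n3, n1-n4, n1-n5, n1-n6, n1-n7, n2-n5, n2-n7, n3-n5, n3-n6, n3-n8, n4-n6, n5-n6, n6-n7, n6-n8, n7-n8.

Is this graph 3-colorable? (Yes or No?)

n1, n3, n5, n6 are pairwise adjacent (a clique of size 4), so at least 4 colors are needed.
So 3 colors are not enough.

No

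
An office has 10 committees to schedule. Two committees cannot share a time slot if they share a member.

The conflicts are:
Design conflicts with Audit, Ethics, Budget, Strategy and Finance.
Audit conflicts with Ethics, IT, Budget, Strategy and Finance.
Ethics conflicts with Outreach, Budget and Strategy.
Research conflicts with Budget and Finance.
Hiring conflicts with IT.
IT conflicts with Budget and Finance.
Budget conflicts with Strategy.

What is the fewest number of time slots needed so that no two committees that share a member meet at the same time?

Design, Audit, Ethics, Budget, Strategy pairwise conflict, so at least 5 time slots are needed.
5 time slots suffice: time slot 1 → {Hiring, Outreach, Budget, Finance}; time slot 2 → {Audit, Research}; time slot 3 → {Design, IT}; time slot 4 → {Ethics}; time slot 5 → {Strategy}. Each listed conflict is separated.

5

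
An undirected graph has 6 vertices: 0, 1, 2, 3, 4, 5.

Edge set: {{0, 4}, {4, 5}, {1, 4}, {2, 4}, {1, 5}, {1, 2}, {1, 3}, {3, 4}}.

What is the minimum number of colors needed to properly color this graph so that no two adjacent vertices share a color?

1, 4, 5 are pairwise adjacent, so at least 3 colors are needed.
3 colors suffice: color a → {4}; color b → {0, 1}; color c → {2, 3, 5}. No two adjacent vertices share a color.

3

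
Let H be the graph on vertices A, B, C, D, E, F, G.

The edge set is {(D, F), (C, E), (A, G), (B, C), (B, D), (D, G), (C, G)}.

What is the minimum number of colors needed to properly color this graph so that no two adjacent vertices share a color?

D and F are adjacent, so at least 2 colors are needed.
2 colors suffice: A=red, B=blue, C=red, D=red, E=blue, F=blue, G=blue. No two adjacent vertices share a color.

2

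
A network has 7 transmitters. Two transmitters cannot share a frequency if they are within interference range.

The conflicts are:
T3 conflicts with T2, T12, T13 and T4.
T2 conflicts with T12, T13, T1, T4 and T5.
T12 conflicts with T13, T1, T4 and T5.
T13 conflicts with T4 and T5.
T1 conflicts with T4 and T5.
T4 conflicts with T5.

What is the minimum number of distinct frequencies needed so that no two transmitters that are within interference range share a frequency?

5

T3, T2, T12, T13, T4 are mutually in conflict, so at least 5 frequencies are needed.
5 frequencies suffice: frequency 1 → {T2}; frequency 2 → {T4}; frequency 3 → {T12}; frequency 4 → {T3, T5}; frequency 5 → {T13, T1}. No two conflicting transmitters share a frequency.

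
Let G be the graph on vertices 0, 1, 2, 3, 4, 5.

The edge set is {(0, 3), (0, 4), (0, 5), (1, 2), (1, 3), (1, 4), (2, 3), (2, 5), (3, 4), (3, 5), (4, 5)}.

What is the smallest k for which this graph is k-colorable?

0, 3, 4, 5 are pairwise adjacent (a clique of size 4), so at least 4 colors are needed.
A valid assignment using 4 colors: 0=d, 1=b, 2=c, 3=a, 4=c, 5=b. Each edge has distinct colors on its endpoints.

4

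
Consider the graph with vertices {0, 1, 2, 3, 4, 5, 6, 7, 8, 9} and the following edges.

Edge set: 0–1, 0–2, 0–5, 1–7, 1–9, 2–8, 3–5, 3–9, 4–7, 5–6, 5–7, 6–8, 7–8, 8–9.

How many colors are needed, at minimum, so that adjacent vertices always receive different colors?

The cycle 8-6-5-3-9-8 has odd length 5, so it cannot be 2-colored; at least 3 colors are needed.
One proper 3-coloring: 0=blue, 1=red, 2=green, 3=green, 4=red, 5=red, 6=blue, 7=blue, 8=red, 9=blue. No two adjacent vertices share a color.

3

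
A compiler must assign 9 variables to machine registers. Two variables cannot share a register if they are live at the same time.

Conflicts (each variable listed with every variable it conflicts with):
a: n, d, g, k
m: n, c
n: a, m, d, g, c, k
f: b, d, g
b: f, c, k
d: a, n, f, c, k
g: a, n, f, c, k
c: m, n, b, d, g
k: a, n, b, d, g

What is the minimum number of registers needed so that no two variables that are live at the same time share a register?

4

a, n, d, k pairwise conflict, so at least 4 registers are needed.
A valid assignment using 4 registers: a=4, m=2, n=1, f=1, b=2, d=2, g=2, c=3, k=3. Each listed conflict is separated.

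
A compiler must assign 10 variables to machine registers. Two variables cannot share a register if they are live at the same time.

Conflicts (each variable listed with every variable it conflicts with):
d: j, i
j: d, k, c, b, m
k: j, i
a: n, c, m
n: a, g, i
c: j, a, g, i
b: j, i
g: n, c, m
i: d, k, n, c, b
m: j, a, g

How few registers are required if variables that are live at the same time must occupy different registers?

2

d and i conflict, so at least 2 registers are needed.
2 registers suffice: d=2, j=1, k=2, a=1, n=2, c=2, b=2, g=1, i=1, m=2. Each listed conflict is separated.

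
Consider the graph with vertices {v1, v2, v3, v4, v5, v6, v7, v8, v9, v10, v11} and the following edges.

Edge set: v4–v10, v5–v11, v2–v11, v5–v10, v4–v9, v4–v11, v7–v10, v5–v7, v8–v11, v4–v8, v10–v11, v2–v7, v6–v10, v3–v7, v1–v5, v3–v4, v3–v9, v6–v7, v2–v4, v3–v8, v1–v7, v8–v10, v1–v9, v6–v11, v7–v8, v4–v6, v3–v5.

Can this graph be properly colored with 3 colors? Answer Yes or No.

v4, v6, v10, v11 form a clique, so at least 4 colors are needed.
So 3 colors are not enough.

No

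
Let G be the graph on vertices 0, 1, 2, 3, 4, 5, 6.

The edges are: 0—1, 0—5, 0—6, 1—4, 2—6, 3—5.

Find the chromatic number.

0 and 5 are adjacent, so at least 2 colors are needed.
2 colors suffice: 0=a, 1=b, 2=a, 3=a, 4=a, 5=b, 6=b. Each edge has distinct colors on its endpoints.

2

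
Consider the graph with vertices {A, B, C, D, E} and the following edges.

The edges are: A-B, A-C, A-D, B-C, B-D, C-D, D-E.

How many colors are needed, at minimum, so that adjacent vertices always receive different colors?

A, B, C, D are mutually adjacent (a clique of size 4), so at least 4 colors are needed.
4 colors suffice: color 1 → {D}; color 2 → {C, E}; color 3 → {B}; color 4 → {A}. No two adjacent vertices share a color.

4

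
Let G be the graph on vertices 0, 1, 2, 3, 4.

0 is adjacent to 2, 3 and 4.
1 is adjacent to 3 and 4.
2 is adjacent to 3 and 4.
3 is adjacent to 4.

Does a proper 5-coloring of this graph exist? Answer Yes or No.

The chromatic number is 4. 0, 2, 3, 4 are pairwise adjacent (a clique of size 4), so at least 4 colors are needed.
4 colors suffice: color a → {3}; color b → {4}; color c → {1, 2}; color d → {0}.
Since 5 ≥ 4, a proper 5-coloring certainly exists.

Yes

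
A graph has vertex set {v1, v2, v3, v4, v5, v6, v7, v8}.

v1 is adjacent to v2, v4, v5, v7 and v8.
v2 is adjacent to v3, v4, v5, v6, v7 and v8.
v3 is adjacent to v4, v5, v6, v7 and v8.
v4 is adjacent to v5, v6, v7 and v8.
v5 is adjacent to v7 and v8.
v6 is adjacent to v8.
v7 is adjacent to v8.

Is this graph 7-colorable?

Yes

The chromatic number is 6. v2, v3, v4, v5, v7, v8 are pairwise adjacent (a clique of size 6), so at least 6 colors are needed.
6 colors suffice: color 1 → {v2}; color 2 → {v4}; color 3 → {v8}; color 4 → {v5, v6}; color 5 → {v7}; color 6 → {v1, v3}.
Since 7 ≥ 6, a proper 7-coloring certainly exists.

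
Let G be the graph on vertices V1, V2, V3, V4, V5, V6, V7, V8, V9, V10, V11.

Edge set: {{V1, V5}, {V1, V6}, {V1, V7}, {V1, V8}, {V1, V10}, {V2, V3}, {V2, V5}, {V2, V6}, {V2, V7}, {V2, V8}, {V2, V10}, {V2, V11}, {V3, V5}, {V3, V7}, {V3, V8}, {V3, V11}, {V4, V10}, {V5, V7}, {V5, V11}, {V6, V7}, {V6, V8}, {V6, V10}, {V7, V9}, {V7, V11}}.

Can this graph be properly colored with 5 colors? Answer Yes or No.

The chromatic number is 5. V2, V3, V5, V7, V11 are mutually adjacent (a clique of size 5), so at least 5 colors are needed.
5 colors suffice: color R → {V1, V2, V4, V9}; color B → {V7, V8, V10}; color G → {V3, V6}; color Y → {V5}; color P → {V11}.
That is already a proper 5-coloring.

Yes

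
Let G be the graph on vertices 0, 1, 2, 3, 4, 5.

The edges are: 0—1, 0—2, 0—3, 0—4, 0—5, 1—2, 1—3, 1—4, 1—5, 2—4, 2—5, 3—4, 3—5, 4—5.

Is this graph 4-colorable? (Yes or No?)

No

0, 1, 3, 4, 5 are pairwise adjacent (a clique of size 5), so at least 5 colors are needed.
So 4 colors are not enough.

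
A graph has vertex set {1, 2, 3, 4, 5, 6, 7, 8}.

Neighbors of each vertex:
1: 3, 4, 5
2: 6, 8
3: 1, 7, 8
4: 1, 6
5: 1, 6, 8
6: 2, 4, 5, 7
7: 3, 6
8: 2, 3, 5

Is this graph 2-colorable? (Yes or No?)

The cycle 3-1-4-6-7-3 has odd length 5, so it cannot be 2-colored; at least 3 colors are needed.
So 2 colors are not enough.

No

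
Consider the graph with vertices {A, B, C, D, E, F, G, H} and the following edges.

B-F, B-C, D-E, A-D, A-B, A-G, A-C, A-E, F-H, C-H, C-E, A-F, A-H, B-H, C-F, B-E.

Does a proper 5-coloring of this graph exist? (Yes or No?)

Yes

The chromatic number is 5. A, B, C, F, H form a clique, so at least 5 colors are needed.
5 colors suffice: color 1 → {A}; color 2 → {B, D, G}; color 3 → {C}; color 4 → {E, F}; color 5 → {H}.
That is already a proper 5-coloring.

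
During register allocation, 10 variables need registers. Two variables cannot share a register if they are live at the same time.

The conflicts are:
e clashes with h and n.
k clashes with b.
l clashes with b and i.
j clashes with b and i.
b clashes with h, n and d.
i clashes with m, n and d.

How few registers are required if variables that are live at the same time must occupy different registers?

2

b and h conflict, so at least 2 registers are needed.
2 registers suffice: e=1, k=2, l=2, j=2, b=1, i=1, h=2, m=2, n=2, d=2. No two conflicting variables share a register.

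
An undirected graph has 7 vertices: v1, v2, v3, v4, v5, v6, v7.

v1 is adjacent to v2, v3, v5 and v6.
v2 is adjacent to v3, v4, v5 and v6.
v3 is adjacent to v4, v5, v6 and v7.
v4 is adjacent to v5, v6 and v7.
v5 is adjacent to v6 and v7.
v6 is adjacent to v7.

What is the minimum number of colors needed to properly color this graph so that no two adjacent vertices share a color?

5

v1, v2, v3, v5, v6 are mutually adjacent (a clique of size 5), so at least 5 colors are needed.
A valid assignment using 5 colors: v1=yellow, v2=purple, v3=blue, v4=yellow, v5=green, v6=red, v7=purple. Every edge joins two different colors.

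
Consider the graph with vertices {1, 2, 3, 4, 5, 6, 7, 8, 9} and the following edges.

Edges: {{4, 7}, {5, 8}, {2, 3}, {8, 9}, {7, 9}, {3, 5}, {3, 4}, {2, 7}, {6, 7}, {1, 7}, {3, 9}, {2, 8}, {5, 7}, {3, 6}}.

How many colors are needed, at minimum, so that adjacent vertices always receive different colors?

2

2 and 7 are adjacent, so at least 2 colors are needed.
2 colors suffice: color a → {3, 7, 8}; color b → {1, 2, 4, 5, 6, 9}. Each edge has distinct colors on its endpoints.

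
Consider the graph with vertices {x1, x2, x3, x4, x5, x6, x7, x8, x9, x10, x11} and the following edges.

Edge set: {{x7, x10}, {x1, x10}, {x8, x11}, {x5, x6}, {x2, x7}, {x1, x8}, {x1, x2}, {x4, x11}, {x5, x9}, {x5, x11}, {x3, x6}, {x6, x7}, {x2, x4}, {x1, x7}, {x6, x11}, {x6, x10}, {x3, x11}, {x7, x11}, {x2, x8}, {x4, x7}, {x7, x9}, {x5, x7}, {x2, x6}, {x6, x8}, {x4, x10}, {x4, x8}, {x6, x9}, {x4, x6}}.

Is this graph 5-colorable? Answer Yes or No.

Yes

The chromatic number is 4. x4, x6, x7, x10 are pairwise adjacent (a clique of size 4), so at least 4 colors are needed.
4 colors suffice: color 1 → {x1, x6}; color 2 → {x3, x7, x8}; color 3 → {x2, x9, x10, x11}; color 4 → {x4, x5}.
Since 5 ≥ 4, a proper 5-coloring certainly exists.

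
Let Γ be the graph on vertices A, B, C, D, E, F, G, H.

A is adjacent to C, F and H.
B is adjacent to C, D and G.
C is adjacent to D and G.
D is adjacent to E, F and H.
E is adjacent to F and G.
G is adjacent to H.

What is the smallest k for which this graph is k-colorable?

3

B, C, D are mutually adjacent, so at least 3 colors are needed.
A valid assignment using 3 colors: A=1, B=3, C=2, D=1, E=2, F=3, G=1, H=2. No two adjacent vertices share a color.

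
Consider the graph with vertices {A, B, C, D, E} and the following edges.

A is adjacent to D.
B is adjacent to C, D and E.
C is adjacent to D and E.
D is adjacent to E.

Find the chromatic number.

B, C, D, E are mutually adjacent (a clique of size 4), so at least 4 colors are needed.
4 colors suffice: color red → {D}; color blue → {A, E}; color green → {C}; color yellow → {B}. Every edge joins two different colors.

4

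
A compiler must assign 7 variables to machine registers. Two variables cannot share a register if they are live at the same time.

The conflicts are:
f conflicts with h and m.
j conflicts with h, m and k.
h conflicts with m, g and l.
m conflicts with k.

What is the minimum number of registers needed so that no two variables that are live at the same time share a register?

f, h, m are mutually in conflict, so at least 3 registers are needed.
Using 3 registers: f=3, j=3, h=1, m=2, k=1, g=2, l=2. No two conflicting variables share a register.

3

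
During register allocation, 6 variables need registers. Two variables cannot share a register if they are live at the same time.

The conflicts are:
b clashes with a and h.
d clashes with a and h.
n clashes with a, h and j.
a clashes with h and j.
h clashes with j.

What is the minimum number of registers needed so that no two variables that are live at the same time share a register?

4

n, a, h, j pairwise conflict, so at least 4 registers are needed.
Using 4 registers: b=3, d=3, n=3, a=2, h=1, j=4. Every pair that conflicts lands in different registers.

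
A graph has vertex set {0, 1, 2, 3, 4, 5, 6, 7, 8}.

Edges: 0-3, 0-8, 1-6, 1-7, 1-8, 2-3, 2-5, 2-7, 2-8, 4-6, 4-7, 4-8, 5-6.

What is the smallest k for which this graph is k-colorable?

3

The cycle 2-7-4-6-5-2 has odd length 5, so it cannot be 2-colored; at least 3 colors are needed.
3 colors suffice: color red → {3, 6, 7, 8}; color blue → {0, 1, 2, 4}; color green → {5}. No two adjacent vertices share a color.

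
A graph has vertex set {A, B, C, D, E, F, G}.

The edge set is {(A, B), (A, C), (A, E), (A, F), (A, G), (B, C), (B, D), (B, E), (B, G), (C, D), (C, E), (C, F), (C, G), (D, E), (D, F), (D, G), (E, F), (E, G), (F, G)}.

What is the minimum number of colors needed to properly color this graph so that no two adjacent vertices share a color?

B, C, D, E, G are pairwise adjacent (a clique of size 5), so at least 5 colors are needed.
5 colors suffice: color 1 → {C}; color 2 → {G}; color 3 → {E}; color 4 → {A, D}; color 5 → {B, F}. Every edge joins two different colors.

5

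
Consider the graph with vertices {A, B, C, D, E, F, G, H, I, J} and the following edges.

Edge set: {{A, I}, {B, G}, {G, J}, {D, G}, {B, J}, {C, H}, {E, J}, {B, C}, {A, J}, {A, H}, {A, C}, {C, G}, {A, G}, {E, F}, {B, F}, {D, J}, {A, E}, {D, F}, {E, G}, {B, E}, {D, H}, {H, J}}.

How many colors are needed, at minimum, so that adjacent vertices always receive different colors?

4

A, E, G, J are pairwise adjacent (a clique of size 4), so at least 4 colors are needed.
4 colors suffice: color red → {F, G, H, I}; color blue → {C, J}; color green → {A, B, D}; color yellow → {E}. Each edge has distinct colors on its endpoints.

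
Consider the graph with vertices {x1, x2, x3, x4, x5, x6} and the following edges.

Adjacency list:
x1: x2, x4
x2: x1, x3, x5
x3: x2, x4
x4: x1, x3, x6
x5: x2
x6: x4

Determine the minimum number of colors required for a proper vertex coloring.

2

x2 and x3 are adjacent, so at least 2 colors are needed.
2 colors suffice: color 1 → {x2, x4}; color 2 → {x1, x3, x5, x6}. Each edge has distinct colors on its endpoints.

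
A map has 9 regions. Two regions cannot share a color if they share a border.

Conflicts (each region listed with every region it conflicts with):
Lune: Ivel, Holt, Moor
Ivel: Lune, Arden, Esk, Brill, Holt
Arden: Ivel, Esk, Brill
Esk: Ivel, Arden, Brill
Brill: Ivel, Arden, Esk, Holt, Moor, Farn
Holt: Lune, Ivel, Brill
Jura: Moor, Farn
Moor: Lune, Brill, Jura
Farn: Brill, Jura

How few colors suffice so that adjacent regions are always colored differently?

Ivel, Arden, Esk, Brill are mutually in conflict, so at least 4 colors are needed.
4 colors suffice: color 1 → {Lune, Brill, Jura}; color 2 → {Ivel, Moor, Farn}; color 3 → {Esk, Holt}; color 4 → {Arden}. Every pair that conflicts lands in different colors.

4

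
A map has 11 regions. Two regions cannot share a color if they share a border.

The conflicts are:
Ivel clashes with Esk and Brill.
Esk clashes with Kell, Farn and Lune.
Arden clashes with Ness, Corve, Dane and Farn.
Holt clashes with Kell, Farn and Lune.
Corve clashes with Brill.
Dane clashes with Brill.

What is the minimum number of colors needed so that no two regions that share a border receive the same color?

Arden and Corve conflict, so at least 2 colors are needed.
One proper 2-coloring: Ivel=2, Esk=1, Arden=1, Ness=2, Holt=1, Corve=2, Dane=2, Kell=2, Farn=2, Lune=2, Brill=1. No two conflicting regions share a color.

2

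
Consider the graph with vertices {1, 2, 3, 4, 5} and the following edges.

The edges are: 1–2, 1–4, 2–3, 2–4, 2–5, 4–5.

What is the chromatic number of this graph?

3

1, 2, 4 form a triangle, so at least 3 colors are needed.
3 colors suffice: color a → {2}; color b → {3, 4}; color c → {1, 5}. Every edge joins two different colors.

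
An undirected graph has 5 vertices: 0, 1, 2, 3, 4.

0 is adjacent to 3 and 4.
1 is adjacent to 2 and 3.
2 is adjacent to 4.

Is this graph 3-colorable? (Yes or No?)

Yes

The chromatic number is 3. The cycle 0-3-1-2-4-0 has odd length 5, so it cannot be 2-colored; at least 3 colors are needed.
3 colors suffice: color red → {0, 1}; color blue → {3, 4}; color green → {2}.
That is already a proper 3-coloring.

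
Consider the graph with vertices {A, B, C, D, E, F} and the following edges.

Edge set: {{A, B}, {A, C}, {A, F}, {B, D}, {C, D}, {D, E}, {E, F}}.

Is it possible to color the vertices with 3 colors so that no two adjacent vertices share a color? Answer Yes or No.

Yes

The chromatic number is 3. The cycle F-E-D-C-A-F has odd length 5, so it cannot be 2-colored; at least 3 colors are needed.
One proper 3-coloring: A=1, B=2, C=2, D=1, E=2, F=3.
That is already a proper 3-coloring.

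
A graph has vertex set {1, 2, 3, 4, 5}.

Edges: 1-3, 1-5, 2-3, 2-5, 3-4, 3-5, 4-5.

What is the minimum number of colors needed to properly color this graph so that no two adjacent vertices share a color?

3

2, 3, 5 are pairwise adjacent, so at least 3 colors are needed.
3 colors suffice: color red → {5}; color blue → {3}; color green → {1, 2, 4}. Every edge joins two different colors.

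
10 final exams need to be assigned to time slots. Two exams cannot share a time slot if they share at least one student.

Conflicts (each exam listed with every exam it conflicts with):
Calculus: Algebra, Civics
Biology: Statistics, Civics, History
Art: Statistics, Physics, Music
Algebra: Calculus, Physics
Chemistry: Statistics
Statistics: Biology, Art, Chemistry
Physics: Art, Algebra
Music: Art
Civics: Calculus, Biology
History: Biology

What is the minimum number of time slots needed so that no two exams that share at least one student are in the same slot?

The cycle Art-Statistics-Biology-Civics-Calculus-Algebra-Physics-Art has odd length 7, so it cannot be 2-colored; at least 3 time slots are needed.
3 time slots suffice: time slot 1 → {Biology, Art, Algebra, Chemistry}; time slot 2 → {Statistics, Physics, Music, Civics, History}; time slot 3 → {Calculus}. No two conflicting exams share a time slot.

3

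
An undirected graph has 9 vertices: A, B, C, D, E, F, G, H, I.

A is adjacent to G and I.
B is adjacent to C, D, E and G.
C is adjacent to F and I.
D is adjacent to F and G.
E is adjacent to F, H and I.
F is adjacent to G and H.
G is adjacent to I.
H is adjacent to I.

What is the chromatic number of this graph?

A, G, I are mutually adjacent, so at least 3 colors are needed.
3 colors suffice: color red → {B, F, I}; color blue → {C, E, G}; color green → {A, D, H}. Every edge joins two different colors.

3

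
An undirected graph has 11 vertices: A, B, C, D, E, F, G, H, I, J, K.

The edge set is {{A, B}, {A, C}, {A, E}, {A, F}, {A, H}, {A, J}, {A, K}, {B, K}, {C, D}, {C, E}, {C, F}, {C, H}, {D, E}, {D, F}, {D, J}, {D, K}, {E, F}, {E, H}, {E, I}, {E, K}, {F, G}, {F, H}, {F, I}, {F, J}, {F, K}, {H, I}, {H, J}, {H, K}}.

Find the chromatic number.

5

A, C, E, F, H are mutually adjacent (a clique of size 5), so at least 5 colors are needed.
5 colors suffice: color red → {B, F}; color blue → {A, D, G, I}; color green → {E, J}; color yellow → {H}; color purple → {C, K}. Each edge has distinct colors on its endpoints.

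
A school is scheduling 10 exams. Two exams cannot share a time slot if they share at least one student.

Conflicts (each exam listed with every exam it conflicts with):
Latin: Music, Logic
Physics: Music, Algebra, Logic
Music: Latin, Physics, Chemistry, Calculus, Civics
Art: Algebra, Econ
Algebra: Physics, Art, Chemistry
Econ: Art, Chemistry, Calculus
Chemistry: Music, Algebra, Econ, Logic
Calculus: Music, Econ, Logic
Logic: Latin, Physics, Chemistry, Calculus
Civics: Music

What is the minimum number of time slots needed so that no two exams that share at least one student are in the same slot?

2

Music and Civics conflict, so at least 2 time slots are needed.
A valid assignment using 2 time slots: Latin=2, Physics=2, Music=1, Art=2, Algebra=1, Econ=1, Chemistry=2, Calculus=2, Logic=1, Civics=2. Each listed conflict is separated.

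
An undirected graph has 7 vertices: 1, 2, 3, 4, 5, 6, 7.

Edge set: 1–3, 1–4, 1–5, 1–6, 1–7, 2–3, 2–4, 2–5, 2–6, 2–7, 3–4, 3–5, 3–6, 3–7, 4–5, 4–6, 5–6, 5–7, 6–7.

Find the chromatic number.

1, 3, 5, 6, 7 are mutually adjacent (a clique of size 5), so at least 5 colors are needed.
5 colors suffice: color red → {5}; color blue → {6}; color green → {3}; color yellow → {1, 2}; color purple → {4, 7}. No two adjacent vertices share a color.

5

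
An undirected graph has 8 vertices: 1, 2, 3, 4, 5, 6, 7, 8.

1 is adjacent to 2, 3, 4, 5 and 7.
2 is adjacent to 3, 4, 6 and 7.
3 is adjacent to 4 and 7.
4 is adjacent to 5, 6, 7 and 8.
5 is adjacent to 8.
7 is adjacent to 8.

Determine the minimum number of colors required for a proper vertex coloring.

5

1, 2, 3, 4, 7 are mutually adjacent (a clique of size 5), so at least 5 colors are needed.
5 colors suffice: 1=b, 2=d, 3=e, 4=a, 5=c, 6=b, 7=c, 8=b. No two adjacent vertices share a color.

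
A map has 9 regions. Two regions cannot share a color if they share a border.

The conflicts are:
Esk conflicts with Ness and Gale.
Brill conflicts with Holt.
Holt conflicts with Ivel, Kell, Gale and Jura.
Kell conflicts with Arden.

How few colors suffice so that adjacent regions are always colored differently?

Holt and Kell conflict, so at least 2 colors are needed.
2 colors suffice: color 1 → {Esk, Holt, Arden}; color 2 → {Brill, Ness, Ivel, Kell, Gale, Jura}. Every pair that conflicts lands in different colors.

2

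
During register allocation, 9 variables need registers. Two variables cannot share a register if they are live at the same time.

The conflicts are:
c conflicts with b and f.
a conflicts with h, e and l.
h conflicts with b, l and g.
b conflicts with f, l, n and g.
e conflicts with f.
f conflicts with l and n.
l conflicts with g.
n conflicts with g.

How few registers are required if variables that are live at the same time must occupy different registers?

4

h, b, l, g are mutually in conflict, so at least 4 registers are needed.
4 registers suffice: register 1 → {a, b}; register 2 → {f, g}; register 3 → {c, e, l, n}; register 4 → {h}. No two conflicting variables share a register.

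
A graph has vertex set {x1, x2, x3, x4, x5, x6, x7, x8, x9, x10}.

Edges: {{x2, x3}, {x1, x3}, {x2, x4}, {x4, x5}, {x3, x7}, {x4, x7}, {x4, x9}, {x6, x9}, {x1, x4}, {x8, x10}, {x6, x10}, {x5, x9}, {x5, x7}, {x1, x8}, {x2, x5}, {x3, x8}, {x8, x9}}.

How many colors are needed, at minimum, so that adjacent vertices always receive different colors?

3

x4, x5, x7 are mutually adjacent, so at least 3 colors are needed.
3 colors suffice: color red → {x3, x4, x10}; color blue → {x5, x6, x8}; color green → {x1, x2, x7, x9}. Every edge joins two different colors.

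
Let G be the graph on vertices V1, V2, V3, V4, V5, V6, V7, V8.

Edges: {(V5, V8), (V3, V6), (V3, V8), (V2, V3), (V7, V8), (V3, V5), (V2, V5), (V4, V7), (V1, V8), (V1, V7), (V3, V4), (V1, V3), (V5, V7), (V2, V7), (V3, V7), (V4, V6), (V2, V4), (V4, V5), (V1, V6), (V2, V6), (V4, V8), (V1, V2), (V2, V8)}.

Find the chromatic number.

6

V2, V3, V4, V5, V7, V8 are mutually adjacent (a clique of size 6), so at least 6 colors are needed.
6 colors suffice: color 1 → {V3}; color 2 → {V2}; color 3 → {V6, V8}; color 4 → {V7}; color 5 → {V1, V4}; color 6 → {V5}. No two adjacent vertices share a color.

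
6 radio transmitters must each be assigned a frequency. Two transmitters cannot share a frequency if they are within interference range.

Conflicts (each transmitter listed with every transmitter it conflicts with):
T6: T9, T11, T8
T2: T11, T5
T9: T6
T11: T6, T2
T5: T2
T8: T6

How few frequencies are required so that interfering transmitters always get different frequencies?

T2 and T5 conflict, so at least 2 frequencies are needed.
Using 2 frequencies: T6=1, T2=1, T9=2, T11=2, T5=2, T8=2. Every pair that conflicts lands in different frequencies.

2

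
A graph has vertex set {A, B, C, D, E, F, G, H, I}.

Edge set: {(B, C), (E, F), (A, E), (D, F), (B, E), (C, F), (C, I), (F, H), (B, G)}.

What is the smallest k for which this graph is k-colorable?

C and I are adjacent, so at least 2 colors are needed.
2 colors suffice: color 1 → {A, B, F, I}; color 2 → {C, D, E, G, H}. No two adjacent vertices share a color.

2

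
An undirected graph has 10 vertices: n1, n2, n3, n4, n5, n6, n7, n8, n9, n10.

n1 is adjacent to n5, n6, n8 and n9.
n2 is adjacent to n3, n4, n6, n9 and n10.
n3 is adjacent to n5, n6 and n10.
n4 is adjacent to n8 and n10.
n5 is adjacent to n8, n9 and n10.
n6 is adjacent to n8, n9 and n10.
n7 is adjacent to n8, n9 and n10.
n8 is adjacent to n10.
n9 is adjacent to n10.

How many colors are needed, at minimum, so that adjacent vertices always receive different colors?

n2, n6, n9, n10 form a clique, so at least 4 colors are needed.
4 colors suffice: color 1 → {n1, n10}; color 2 → {n3, n8, n9}; color 3 → {n4, n5, n6, n7}; color 4 → {n2}. Every edge joins two different colors.

4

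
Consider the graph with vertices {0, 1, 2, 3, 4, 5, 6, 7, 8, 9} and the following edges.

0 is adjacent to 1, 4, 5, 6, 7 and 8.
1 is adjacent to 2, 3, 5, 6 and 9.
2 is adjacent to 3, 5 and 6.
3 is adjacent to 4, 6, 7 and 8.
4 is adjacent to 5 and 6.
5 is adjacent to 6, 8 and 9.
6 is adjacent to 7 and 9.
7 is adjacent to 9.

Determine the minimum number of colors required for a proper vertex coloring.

4

1, 2, 3, 6 form a clique, so at least 4 colors are needed.
4 colors suffice: 0=d, 1=c, 2=d, 3=b, 4=c, 5=b, 6=a, 7=c, 8=a, 9=d. No two adjacent vertices share a color.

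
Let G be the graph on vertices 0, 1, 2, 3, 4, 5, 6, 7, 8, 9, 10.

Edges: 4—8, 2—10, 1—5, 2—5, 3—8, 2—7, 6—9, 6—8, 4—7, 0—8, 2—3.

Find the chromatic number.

3

The cycle 8-3-2-7-4-8 has odd length 5, so it cannot be 2-colored; at least 3 colors are needed.
3 colors suffice: color red → {1, 2, 8, 9}; color blue → {0, 3, 4, 5, 6, 10}; color green → {7}. Every edge joins two different colors.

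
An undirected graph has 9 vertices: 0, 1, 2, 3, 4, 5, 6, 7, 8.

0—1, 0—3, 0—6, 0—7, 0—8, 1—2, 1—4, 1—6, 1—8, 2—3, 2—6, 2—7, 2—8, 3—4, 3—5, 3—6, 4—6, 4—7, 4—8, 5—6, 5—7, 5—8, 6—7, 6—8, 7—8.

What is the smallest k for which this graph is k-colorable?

0, 1, 6, 8 are pairwise adjacent (a clique of size 4), so at least 4 colors are needed.
4 colors suffice: color a → {6}; color b → {3, 8}; color c → {1, 7}; color d → {0, 2, 4, 5}. Each edge has distinct colors on its endpoints.

4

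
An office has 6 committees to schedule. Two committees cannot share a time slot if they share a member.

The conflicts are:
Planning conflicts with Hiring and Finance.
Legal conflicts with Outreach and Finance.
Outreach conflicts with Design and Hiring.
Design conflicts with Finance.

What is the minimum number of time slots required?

The cycle Hiring-Outreach-Design-Finance-Planning-Hiring has odd length 5, so it cannot be 2-colored; at least 3 time slots are needed.
A valid assignment using 3 time slots: Planning=2, Legal=2, Outreach=1, Design=2, Hiring=3, Finance=1. Each listed conflict is separated.

3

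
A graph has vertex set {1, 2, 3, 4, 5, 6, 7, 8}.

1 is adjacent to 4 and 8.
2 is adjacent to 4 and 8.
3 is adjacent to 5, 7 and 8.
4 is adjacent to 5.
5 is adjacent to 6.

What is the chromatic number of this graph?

3

The cycle 3-5-4-1-8-3 has odd length 5, so it cannot be 2-colored; at least 3 colors are needed.
3 colors suffice: color red → {4, 6, 7, 8}; color blue → {1, 2, 5}; color green → {3}. No two adjacent vertices share a color.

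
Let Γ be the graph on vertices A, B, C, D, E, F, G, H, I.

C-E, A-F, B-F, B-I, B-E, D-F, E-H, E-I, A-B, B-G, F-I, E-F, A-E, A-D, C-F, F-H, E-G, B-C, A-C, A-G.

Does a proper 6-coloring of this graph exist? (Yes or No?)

Yes

The chromatic number is 5. A, B, C, E, F are mutually adjacent (a clique of size 5), so at least 5 colors are needed.
5 colors suffice: color red → {F, G}; color blue → {D, E}; color green → {A, H, I}; color yellow → {B}; color purple → {C}.
Since 6 ≥ 5, a proper 6-coloring certainly exists.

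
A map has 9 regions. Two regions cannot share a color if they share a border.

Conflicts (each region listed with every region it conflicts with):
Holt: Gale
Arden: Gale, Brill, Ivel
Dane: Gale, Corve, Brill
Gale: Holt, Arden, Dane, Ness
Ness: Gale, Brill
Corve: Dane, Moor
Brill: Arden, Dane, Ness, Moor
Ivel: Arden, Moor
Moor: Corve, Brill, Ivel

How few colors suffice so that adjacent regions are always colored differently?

2

Arden and Ivel conflict, so at least 2 colors are needed.
2 colors suffice: color 1 → {Gale, Corve, Brill, Ivel}; color 2 → {Holt, Arden, Dane, Ness, Moor}. Each listed conflict is separated.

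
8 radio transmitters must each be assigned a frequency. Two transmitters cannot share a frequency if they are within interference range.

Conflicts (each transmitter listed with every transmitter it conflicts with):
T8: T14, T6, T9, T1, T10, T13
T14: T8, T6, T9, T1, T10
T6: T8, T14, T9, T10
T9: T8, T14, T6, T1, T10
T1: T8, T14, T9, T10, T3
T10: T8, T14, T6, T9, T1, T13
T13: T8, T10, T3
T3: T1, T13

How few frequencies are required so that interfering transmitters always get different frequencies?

T8, T14, T6, T9, T10 all conflict with each other, so at least 5 frequencies are needed.
5 frequencies suffice: T8=2, T14=4, T6=5, T9=3, T1=5, T10=1, T13=3, T3=1. Every pair that conflicts lands in different frequencies.

5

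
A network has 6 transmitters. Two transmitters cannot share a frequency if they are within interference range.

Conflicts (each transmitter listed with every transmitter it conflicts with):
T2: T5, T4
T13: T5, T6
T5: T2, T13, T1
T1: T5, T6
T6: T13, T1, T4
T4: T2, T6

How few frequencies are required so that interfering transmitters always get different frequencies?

The cycle T6-T1-T5-T2-T4-T6 has odd length 5, so it cannot be 2-colored; at least 3 frequencies are needed.
3 frequencies suffice: T2=2, T13=2, T5=1, T1=2, T6=1, T4=3. Every pair that conflicts lands in different frequencies.

3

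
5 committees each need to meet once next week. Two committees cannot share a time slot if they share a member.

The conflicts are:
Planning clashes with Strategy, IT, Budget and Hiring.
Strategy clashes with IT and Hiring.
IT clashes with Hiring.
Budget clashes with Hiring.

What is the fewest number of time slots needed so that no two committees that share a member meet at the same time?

Planning, Strategy, IT, Hiring all conflict with each other, so at least 4 time slots are needed.
4 time slots suffice: time slot 1 → {Planning}; time slot 2 → {Hiring}; time slot 3 → {Strategy, Budget}; time slot 4 → {IT}. Each listed conflict is separated.

4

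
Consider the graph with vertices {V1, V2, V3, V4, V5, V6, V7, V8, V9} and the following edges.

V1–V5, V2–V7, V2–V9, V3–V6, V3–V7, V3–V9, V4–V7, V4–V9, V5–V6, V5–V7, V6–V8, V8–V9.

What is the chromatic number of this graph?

2

V1 and V5 are adjacent, so at least 2 colors are needed.
A valid assignment using 2 colors: V1=1, V2=2, V3=2, V4=2, V5=2, V6=1, V7=1, V8=2, V9=1. No two adjacent vertices share a color.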